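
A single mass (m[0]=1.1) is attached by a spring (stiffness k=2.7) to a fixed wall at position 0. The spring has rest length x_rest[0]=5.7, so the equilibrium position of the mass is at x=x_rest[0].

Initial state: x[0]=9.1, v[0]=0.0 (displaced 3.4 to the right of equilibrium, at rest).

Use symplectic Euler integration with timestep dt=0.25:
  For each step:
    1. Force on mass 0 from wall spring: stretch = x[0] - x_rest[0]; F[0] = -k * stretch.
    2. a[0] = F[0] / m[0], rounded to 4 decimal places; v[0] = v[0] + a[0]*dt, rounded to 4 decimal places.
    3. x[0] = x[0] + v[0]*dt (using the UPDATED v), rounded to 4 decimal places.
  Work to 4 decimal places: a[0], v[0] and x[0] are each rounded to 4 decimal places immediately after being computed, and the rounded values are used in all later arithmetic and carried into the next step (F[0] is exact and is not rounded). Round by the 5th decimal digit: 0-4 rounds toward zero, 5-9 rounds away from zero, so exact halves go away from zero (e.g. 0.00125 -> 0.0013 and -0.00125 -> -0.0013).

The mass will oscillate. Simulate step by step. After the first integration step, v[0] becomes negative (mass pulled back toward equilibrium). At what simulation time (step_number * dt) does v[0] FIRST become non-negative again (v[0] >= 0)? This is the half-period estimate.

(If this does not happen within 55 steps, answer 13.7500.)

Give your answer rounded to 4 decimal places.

Answer: 2.0000

Derivation:
Step 0: x=[9.1000] v=[0.0000]
Step 1: x=[8.5784] v=[-2.0864]
Step 2: x=[7.6152] v=[-3.8527]
Step 3: x=[6.3582] v=[-5.0279]
Step 4: x=[5.0003] v=[-5.4318]
Step 5: x=[3.7497] v=[-5.0025]
Step 6: x=[2.7983] v=[-3.8057]
Step 7: x=[2.2920] v=[-2.0251]
Step 8: x=[2.3086] v=[0.0662]
First v>=0 after going negative at step 8, time=2.0000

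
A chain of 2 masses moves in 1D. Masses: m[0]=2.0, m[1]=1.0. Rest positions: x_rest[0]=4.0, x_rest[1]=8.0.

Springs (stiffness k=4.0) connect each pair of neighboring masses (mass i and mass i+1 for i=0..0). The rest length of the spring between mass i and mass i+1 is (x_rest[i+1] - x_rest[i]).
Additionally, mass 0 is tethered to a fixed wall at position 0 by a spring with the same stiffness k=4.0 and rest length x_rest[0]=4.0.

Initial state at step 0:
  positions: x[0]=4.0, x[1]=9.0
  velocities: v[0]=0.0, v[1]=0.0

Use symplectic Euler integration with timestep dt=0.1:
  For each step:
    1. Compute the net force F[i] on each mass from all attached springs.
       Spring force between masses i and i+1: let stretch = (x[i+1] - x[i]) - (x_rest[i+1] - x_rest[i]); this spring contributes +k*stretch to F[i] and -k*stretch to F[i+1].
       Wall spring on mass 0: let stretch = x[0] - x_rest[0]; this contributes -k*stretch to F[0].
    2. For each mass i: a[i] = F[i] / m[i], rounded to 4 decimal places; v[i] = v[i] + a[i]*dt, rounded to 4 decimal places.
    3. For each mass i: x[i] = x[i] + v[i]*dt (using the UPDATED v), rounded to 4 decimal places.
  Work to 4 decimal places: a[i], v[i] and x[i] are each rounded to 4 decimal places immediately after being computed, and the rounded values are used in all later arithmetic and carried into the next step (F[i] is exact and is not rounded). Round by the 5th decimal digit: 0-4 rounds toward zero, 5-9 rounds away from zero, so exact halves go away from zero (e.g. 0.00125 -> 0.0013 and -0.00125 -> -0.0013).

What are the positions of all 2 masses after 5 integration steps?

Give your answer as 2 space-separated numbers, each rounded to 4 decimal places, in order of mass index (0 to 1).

Answer: 4.2471 8.4796

Derivation:
Step 0: x=[4.0000 9.0000] v=[0.0000 0.0000]
Step 1: x=[4.0200 8.9600] v=[0.2000 -0.4000]
Step 2: x=[4.0584 8.8824] v=[0.3840 -0.7760]
Step 3: x=[4.1121 8.7718] v=[0.5371 -1.1056]
Step 4: x=[4.1768 8.6349] v=[0.6466 -1.3695]
Step 5: x=[4.2471 8.4796] v=[0.7029 -1.5527]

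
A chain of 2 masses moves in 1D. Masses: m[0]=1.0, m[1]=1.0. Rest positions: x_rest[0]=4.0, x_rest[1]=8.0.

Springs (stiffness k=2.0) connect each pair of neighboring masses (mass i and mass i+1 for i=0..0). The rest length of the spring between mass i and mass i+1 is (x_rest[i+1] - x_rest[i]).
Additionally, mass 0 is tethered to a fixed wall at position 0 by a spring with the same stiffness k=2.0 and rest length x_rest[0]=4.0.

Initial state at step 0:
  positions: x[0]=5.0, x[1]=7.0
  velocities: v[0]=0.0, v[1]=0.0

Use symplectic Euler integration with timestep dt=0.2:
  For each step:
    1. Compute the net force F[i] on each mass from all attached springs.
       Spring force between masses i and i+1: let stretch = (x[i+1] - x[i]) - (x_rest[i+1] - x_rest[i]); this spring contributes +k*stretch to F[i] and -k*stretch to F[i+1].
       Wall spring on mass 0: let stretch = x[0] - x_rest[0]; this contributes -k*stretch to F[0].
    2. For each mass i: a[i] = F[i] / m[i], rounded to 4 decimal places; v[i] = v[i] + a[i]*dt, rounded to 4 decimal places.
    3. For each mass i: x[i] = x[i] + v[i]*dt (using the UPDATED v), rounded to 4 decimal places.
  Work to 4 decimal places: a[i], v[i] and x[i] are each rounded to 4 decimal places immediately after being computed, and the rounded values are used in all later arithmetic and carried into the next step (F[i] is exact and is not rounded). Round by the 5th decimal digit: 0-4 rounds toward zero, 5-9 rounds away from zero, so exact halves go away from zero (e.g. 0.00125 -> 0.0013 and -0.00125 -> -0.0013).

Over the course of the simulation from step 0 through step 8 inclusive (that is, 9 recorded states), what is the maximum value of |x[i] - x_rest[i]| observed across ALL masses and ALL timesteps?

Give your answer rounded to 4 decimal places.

Step 0: x=[5.0000 7.0000] v=[0.0000 0.0000]
Step 1: x=[4.7600 7.1600] v=[-1.2000 0.8000]
Step 2: x=[4.3312 7.4480] v=[-2.1440 1.4400]
Step 3: x=[3.8052 7.8067] v=[-2.6298 1.7933]
Step 4: x=[3.2949 8.1652] v=[-2.5513 1.7927]
Step 5: x=[2.9107 8.4541] v=[-1.9211 1.4446]
Step 6: x=[2.7371 8.6195] v=[-0.8680 0.8272]
Step 7: x=[2.8151 8.6343] v=[0.3901 0.0742]
Step 8: x=[3.1334 8.5036] v=[1.5917 -0.6535]
Max displacement = 1.2629

Answer: 1.2629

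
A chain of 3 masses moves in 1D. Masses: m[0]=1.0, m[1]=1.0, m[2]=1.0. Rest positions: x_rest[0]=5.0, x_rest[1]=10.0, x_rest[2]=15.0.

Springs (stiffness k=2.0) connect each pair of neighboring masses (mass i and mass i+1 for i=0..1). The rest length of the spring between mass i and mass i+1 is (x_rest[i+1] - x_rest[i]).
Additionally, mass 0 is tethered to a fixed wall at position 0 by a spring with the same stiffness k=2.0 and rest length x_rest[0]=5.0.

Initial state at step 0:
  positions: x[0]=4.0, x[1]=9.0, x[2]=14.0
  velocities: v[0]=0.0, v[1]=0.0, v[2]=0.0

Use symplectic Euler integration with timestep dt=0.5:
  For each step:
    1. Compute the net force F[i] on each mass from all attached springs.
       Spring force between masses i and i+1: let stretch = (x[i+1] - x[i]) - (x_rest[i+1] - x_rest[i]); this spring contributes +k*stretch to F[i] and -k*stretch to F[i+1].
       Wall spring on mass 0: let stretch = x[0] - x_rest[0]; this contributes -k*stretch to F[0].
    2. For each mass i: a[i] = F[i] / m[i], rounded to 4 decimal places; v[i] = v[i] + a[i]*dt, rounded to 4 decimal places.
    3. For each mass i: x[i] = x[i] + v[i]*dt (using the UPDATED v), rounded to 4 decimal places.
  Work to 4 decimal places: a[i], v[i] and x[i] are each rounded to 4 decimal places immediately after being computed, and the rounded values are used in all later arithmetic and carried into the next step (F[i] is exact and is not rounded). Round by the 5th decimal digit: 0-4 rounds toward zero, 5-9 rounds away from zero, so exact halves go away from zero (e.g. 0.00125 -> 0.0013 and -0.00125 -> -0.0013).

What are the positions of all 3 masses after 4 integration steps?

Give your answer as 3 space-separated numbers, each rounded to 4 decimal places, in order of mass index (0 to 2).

Step 0: x=[4.0000 9.0000 14.0000] v=[0.0000 0.0000 0.0000]
Step 1: x=[4.5000 9.0000 14.0000] v=[1.0000 0.0000 0.0000]
Step 2: x=[5.0000 9.2500 14.0000] v=[1.0000 0.5000 0.0000]
Step 3: x=[5.1250 9.7500 14.1250] v=[0.2500 1.0000 0.2500]
Step 4: x=[5.0000 10.1250 14.5625] v=[-0.2500 0.7500 0.8750]

Answer: 5.0000 10.1250 14.5625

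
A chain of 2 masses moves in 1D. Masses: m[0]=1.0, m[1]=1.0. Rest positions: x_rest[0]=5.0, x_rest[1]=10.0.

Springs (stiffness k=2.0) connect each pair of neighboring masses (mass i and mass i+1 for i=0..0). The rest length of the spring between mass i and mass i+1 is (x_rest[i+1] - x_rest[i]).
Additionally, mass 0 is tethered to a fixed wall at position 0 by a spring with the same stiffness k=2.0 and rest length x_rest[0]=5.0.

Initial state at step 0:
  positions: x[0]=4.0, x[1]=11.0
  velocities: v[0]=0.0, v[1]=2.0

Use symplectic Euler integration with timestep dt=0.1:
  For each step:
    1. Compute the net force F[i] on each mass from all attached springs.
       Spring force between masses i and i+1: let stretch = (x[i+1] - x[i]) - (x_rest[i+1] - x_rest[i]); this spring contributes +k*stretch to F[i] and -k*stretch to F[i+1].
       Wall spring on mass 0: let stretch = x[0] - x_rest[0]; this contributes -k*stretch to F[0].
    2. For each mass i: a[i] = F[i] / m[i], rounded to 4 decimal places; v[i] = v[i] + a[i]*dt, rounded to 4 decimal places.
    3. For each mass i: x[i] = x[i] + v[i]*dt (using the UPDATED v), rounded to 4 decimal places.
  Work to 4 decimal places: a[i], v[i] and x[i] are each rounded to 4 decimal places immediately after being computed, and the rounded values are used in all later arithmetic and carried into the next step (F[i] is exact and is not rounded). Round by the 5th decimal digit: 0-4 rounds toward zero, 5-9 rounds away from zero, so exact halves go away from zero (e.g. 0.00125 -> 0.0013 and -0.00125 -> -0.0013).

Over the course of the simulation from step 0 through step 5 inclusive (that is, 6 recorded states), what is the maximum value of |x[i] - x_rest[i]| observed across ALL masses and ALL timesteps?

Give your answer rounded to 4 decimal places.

Step 0: x=[4.0000 11.0000] v=[0.0000 2.0000]
Step 1: x=[4.0600 11.1600] v=[0.6000 1.6000]
Step 2: x=[4.1808 11.2780] v=[1.2080 1.1800]
Step 3: x=[4.3599 11.3541] v=[1.7913 0.7606]
Step 4: x=[4.5917 11.3903] v=[2.3182 0.3618]
Step 5: x=[4.8677 11.3905] v=[2.7596 0.0021]
Max displacement = 1.3905

Answer: 1.3905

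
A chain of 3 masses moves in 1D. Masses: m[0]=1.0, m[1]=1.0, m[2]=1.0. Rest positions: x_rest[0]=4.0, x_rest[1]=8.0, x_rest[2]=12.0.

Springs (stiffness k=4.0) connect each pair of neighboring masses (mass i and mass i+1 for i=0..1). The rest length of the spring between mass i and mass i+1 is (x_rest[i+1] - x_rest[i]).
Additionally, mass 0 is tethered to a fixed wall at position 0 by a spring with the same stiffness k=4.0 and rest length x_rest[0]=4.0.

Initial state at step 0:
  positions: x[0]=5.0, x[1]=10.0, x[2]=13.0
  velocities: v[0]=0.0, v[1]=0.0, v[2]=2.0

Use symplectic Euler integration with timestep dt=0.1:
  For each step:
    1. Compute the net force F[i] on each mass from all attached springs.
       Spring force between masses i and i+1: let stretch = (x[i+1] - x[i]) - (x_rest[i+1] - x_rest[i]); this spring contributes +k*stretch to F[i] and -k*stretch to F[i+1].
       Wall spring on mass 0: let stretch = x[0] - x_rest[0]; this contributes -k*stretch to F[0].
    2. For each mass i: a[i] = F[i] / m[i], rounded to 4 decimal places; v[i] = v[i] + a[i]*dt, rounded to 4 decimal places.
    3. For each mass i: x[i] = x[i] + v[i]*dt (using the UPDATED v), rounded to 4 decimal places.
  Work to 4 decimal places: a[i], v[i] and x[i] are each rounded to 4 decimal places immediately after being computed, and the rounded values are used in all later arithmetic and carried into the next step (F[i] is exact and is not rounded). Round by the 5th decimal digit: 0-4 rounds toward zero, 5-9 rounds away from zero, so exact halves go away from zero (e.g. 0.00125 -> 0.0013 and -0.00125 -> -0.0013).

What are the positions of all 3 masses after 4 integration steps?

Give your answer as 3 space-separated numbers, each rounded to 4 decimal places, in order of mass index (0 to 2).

Step 0: x=[5.0000 10.0000 13.0000] v=[0.0000 0.0000 2.0000]
Step 1: x=[5.0000 9.9200 13.2400] v=[0.0000 -0.8000 2.4000]
Step 2: x=[4.9968 9.7760 13.5072] v=[-0.0320 -1.4400 2.6720]
Step 3: x=[4.9849 9.5901 13.7852] v=[-0.1190 -1.8592 2.7795]
Step 4: x=[4.9578 9.3878 14.0554] v=[-0.2709 -2.0232 2.7015]

Answer: 4.9578 9.3878 14.0554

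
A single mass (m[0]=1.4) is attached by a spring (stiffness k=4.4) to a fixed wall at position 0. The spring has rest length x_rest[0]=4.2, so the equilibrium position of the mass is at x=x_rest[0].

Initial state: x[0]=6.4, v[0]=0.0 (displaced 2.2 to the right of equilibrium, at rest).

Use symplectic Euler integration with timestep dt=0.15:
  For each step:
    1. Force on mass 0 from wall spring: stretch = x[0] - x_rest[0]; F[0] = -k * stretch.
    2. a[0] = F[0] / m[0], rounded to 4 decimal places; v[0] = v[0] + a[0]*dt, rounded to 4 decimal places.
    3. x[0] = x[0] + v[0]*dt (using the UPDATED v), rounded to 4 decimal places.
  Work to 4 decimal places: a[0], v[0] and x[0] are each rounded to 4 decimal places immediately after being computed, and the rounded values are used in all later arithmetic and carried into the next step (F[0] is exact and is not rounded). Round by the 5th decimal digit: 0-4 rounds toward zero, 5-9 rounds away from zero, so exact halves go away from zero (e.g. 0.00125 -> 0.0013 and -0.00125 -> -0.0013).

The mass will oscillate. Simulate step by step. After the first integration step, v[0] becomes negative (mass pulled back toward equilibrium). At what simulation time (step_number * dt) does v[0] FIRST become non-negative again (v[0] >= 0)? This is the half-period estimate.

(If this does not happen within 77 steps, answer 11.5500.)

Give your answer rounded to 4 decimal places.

Answer: 1.8000

Derivation:
Step 0: x=[6.4000] v=[0.0000]
Step 1: x=[6.2444] v=[-1.0371]
Step 2: x=[5.9443] v=[-2.0009]
Step 3: x=[5.5208] v=[-2.8232]
Step 4: x=[5.0039] v=[-3.4459]
Step 5: x=[4.4302] v=[-3.8249]
Step 6: x=[3.8402] v=[-3.9334]
Step 7: x=[3.2756] v=[-3.7638]
Step 8: x=[2.7764] v=[-3.3280]
Step 9: x=[2.3779] v=[-2.6569]
Step 10: x=[2.1082] v=[-1.7979]
Step 11: x=[1.9864] v=[-0.8118]
Step 12: x=[2.0212] v=[0.2318]
First v>=0 after going negative at step 12, time=1.8000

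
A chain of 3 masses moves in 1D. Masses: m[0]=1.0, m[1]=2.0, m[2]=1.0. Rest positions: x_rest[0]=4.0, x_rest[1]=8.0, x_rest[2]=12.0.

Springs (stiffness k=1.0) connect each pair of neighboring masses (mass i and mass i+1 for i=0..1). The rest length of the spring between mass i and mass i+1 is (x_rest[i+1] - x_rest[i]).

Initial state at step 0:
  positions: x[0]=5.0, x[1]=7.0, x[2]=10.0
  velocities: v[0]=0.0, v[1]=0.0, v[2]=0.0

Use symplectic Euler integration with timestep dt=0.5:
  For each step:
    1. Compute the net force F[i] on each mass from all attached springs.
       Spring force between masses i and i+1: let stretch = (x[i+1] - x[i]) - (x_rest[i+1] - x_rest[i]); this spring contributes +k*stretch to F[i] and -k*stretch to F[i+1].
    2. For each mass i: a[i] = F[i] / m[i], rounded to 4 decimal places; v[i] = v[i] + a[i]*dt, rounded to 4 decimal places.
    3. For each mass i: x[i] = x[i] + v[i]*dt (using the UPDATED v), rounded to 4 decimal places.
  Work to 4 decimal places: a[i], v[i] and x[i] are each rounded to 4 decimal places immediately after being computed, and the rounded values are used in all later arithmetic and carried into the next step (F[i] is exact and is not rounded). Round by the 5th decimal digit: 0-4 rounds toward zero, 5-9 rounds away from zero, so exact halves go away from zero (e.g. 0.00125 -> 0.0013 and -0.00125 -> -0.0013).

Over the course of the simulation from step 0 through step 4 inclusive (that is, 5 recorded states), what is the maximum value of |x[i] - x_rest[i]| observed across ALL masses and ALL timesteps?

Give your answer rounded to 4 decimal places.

Step 0: x=[5.0000 7.0000 10.0000] v=[0.0000 0.0000 0.0000]
Step 1: x=[4.5000 7.1250 10.2500] v=[-1.0000 0.2500 0.5000]
Step 2: x=[3.6563 7.3125 10.7188] v=[-1.6875 0.3750 0.9375]
Step 3: x=[2.7266 7.4688 11.3360] v=[-1.8594 0.3125 1.2344]
Step 4: x=[1.9825 7.5157 11.9864] v=[-1.4883 0.0938 1.3008]
Max displacement = 2.0175

Answer: 2.0175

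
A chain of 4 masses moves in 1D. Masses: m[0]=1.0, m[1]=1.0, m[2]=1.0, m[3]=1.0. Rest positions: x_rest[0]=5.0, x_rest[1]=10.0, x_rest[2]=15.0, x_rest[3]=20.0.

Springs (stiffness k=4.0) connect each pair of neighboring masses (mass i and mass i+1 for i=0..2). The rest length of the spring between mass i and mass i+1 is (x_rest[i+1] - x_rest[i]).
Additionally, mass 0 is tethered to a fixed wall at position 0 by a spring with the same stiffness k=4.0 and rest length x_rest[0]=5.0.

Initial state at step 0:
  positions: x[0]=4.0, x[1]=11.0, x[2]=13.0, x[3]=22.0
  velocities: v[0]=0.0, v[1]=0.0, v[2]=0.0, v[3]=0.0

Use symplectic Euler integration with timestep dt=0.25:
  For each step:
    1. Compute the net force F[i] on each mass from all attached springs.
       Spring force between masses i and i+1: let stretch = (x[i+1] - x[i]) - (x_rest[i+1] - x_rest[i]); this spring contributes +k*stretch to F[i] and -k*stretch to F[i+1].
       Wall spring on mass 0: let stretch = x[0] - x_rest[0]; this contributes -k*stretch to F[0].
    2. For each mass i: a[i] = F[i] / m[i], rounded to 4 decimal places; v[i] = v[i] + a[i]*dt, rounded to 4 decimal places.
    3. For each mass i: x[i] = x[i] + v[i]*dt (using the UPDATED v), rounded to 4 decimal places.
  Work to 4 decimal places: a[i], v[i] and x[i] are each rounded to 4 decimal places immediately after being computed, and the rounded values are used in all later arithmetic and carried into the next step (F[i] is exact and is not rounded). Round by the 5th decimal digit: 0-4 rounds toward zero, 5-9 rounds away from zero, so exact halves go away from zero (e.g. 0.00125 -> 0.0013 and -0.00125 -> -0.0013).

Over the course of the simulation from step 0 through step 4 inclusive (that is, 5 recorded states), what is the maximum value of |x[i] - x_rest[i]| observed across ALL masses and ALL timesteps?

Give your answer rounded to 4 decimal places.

Answer: 2.5156

Derivation:
Step 0: x=[4.0000 11.0000 13.0000 22.0000] v=[0.0000 0.0000 0.0000 0.0000]
Step 1: x=[4.7500 9.7500 14.7500 21.0000] v=[3.0000 -5.0000 7.0000 -4.0000]
Step 2: x=[5.5625 8.5000 16.8125 19.6875] v=[3.2500 -5.0000 8.2500 -5.2500]
Step 3: x=[5.7188 8.5938 17.5156 18.9063] v=[0.6250 0.3750 2.8125 -3.1250]
Step 4: x=[5.1641 10.1993 16.3360 19.0274] v=[-2.2188 6.4218 -4.7186 0.4843]
Max displacement = 2.5156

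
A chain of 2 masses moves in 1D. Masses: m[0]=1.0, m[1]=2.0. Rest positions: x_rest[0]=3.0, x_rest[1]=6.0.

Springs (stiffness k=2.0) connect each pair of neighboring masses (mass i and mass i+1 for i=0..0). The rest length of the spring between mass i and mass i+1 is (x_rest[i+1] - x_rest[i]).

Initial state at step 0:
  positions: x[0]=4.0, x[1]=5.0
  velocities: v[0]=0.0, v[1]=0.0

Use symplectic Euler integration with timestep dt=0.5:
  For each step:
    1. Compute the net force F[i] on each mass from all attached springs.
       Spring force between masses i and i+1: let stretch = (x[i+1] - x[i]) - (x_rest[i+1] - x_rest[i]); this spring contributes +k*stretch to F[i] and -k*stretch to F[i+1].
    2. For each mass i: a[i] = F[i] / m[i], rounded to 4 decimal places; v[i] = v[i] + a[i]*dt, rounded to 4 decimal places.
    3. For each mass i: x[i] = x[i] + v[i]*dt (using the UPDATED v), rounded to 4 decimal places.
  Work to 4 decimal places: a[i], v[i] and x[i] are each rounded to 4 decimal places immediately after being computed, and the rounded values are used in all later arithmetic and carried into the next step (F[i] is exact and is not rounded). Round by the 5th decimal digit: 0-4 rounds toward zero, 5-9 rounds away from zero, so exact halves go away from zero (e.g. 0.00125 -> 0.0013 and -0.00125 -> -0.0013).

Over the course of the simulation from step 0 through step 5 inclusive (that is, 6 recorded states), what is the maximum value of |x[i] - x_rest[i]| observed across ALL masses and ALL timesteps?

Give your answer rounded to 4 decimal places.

Answer: 1.8125

Derivation:
Step 0: x=[4.0000 5.0000] v=[0.0000 0.0000]
Step 1: x=[3.0000 5.5000] v=[-2.0000 1.0000]
Step 2: x=[1.7500 6.1250] v=[-2.5000 1.2500]
Step 3: x=[1.1875 6.4063] v=[-1.1250 0.5625]
Step 4: x=[1.7344 6.1329] v=[1.0938 -0.5469]
Step 5: x=[2.9806 5.5098] v=[2.4923 -1.2462]
Max displacement = 1.8125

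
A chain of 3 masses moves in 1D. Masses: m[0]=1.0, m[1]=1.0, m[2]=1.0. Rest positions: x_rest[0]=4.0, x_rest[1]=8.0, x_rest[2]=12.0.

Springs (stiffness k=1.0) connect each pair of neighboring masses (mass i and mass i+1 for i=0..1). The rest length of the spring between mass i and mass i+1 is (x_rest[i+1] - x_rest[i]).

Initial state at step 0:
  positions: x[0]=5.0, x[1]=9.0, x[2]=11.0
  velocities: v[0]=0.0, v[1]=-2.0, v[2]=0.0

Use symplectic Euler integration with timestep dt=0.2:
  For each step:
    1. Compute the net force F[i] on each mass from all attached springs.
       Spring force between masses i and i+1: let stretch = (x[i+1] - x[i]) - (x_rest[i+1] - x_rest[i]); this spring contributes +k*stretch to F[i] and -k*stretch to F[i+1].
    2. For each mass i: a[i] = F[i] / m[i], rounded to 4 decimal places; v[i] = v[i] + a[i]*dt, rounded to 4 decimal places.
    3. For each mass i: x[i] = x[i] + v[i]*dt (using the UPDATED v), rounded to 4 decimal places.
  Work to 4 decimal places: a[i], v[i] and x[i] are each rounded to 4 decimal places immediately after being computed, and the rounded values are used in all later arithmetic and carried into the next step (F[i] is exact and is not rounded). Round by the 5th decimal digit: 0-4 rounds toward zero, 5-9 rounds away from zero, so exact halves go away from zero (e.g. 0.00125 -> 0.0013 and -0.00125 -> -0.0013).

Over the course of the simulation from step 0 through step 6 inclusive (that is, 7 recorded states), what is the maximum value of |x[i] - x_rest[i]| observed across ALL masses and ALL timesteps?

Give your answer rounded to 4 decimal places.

Step 0: x=[5.0000 9.0000 11.0000] v=[0.0000 -2.0000 0.0000]
Step 1: x=[5.0000 8.5200 11.0800] v=[0.0000 -2.4000 0.4000]
Step 2: x=[4.9808 8.0016 11.2176] v=[-0.0960 -2.5920 0.6880]
Step 3: x=[4.9224 7.4910 11.3866] v=[-0.2918 -2.5530 0.8448]
Step 4: x=[4.8068 7.0335 11.5597] v=[-0.5781 -2.2876 0.8657]
Step 5: x=[4.6202 6.6680 11.7118] v=[-0.9328 -1.8277 0.7605]
Step 6: x=[4.3556 6.4223 11.8221] v=[-1.3232 -1.2285 0.5517]
Max displacement = 1.5777

Answer: 1.5777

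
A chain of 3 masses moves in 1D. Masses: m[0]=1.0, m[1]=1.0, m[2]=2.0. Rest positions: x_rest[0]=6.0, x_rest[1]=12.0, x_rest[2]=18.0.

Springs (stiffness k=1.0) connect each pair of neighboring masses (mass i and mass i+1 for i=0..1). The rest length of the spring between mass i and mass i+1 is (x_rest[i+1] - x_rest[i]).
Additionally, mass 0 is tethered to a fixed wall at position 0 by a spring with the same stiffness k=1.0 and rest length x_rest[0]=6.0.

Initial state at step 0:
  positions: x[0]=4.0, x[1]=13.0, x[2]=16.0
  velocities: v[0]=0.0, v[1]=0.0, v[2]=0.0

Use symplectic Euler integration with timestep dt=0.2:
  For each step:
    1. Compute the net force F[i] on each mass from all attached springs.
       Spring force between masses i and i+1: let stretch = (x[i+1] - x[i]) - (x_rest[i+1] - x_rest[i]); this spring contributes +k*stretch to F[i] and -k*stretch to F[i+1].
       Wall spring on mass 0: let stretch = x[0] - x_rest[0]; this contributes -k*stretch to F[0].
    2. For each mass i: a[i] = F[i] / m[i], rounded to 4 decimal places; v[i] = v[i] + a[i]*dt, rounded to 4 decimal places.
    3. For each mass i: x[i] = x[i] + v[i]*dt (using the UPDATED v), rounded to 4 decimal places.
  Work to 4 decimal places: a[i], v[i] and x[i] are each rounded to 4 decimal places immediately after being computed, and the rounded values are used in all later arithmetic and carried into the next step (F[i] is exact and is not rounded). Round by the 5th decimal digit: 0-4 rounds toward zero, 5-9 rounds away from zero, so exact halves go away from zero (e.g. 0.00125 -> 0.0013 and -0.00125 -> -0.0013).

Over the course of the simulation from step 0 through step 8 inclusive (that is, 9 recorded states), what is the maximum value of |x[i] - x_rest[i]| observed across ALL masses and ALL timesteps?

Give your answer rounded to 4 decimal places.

Answer: 2.8954

Derivation:
Step 0: x=[4.0000 13.0000 16.0000] v=[0.0000 0.0000 0.0000]
Step 1: x=[4.2000 12.7600 16.0600] v=[1.0000 -1.2000 0.3000]
Step 2: x=[4.5744 12.3096 16.1740] v=[1.8720 -2.2520 0.5700]
Step 3: x=[5.0752 11.7044 16.3307] v=[2.5042 -3.0262 0.7836]
Step 4: x=[5.6382 11.0190 16.5149] v=[2.8150 -3.4268 0.9210]
Step 5: x=[6.1909 10.3382 16.7092] v=[2.7635 -3.4038 0.9714]
Step 6: x=[6.6619 9.7464 16.8961] v=[2.3548 -2.9591 0.9343]
Step 7: x=[6.9898 9.3172 17.0600] v=[1.6393 -2.1461 0.8193]
Step 8: x=[7.1312 9.1046 17.1890] v=[0.7068 -1.0630 0.6450]
Max displacement = 2.8954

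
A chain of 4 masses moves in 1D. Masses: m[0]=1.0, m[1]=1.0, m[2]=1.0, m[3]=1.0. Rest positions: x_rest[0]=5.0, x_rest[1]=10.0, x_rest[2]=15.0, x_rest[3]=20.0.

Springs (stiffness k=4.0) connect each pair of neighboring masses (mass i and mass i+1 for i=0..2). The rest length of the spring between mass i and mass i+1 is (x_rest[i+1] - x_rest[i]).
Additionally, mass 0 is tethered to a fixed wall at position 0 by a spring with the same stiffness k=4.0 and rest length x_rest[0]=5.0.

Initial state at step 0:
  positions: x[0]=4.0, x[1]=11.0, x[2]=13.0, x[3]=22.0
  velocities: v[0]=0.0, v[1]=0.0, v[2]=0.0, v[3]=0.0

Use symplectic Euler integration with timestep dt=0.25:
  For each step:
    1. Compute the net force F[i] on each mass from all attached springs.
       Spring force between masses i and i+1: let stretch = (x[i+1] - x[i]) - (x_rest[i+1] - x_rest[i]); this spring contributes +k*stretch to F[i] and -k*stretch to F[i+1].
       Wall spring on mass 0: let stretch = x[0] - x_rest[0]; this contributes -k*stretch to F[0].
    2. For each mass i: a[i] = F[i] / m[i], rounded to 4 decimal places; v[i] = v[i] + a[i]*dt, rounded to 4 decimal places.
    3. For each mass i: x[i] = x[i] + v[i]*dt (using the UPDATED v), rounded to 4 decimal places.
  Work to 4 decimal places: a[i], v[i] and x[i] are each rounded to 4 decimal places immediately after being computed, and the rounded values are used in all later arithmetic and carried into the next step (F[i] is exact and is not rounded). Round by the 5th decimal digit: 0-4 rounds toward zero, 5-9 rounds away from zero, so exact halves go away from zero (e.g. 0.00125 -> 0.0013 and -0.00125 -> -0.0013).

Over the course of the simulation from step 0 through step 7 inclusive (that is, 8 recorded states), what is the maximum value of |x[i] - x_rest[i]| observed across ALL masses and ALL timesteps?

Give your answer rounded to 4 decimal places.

Answer: 2.6389

Derivation:
Step 0: x=[4.0000 11.0000 13.0000 22.0000] v=[0.0000 0.0000 0.0000 0.0000]
Step 1: x=[4.7500 9.7500 14.7500 21.0000] v=[3.0000 -5.0000 7.0000 -4.0000]
Step 2: x=[5.5625 8.5000 16.8125 19.6875] v=[3.2500 -5.0000 8.2500 -5.2500]
Step 3: x=[5.7188 8.5938 17.5156 18.9063] v=[0.6250 0.3750 2.8125 -3.1250]
Step 4: x=[5.1641 10.1993 16.3360 19.0274] v=[-2.2188 6.4218 -4.7186 0.4843]
Step 5: x=[4.5772 12.0801 14.2950 19.7256] v=[-2.3477 7.5233 -8.1639 2.7929]
Step 6: x=[4.7217 12.6389 13.0580 20.3162] v=[0.5780 2.2353 -4.9482 2.3623]
Step 7: x=[5.6651 11.3232 13.5307 20.3422] v=[3.7735 -5.2628 1.8909 0.1041]
Max displacement = 2.6389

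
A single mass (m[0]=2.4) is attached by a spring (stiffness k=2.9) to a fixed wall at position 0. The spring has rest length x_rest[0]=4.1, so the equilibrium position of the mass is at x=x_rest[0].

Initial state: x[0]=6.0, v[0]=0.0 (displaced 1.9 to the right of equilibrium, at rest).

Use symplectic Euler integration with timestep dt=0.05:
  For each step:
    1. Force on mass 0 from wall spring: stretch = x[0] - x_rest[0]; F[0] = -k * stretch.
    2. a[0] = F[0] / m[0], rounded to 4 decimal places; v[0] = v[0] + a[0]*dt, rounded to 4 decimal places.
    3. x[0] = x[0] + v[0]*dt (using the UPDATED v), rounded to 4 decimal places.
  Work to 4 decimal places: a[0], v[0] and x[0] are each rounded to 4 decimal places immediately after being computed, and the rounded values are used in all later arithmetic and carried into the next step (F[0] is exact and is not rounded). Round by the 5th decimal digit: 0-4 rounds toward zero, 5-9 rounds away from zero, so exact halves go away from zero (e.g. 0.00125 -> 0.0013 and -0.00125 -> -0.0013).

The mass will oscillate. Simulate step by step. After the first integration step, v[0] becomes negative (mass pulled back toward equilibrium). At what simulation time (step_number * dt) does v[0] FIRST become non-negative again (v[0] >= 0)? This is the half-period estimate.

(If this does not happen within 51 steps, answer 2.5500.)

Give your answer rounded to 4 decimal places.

Step 0: x=[6.0000] v=[0.0000]
Step 1: x=[5.9943] v=[-0.1148]
Step 2: x=[5.9828] v=[-0.2292]
Step 3: x=[5.9657] v=[-0.3430]
Step 4: x=[5.9429] v=[-0.4557]
Step 5: x=[5.9146] v=[-0.5670]
Step 6: x=[5.8808] v=[-0.6766]
Step 7: x=[5.8416] v=[-0.7842]
Step 8: x=[5.7971] v=[-0.8894]
Step 9: x=[5.7475] v=[-0.9919]
Step 10: x=[5.6929] v=[-1.0914]
Step 11: x=[5.6335] v=[-1.1876]
Step 12: x=[5.5695] v=[-1.2803]
Step 13: x=[5.5010] v=[-1.3691]
Step 14: x=[5.4283] v=[-1.4537]
Step 15: x=[5.3516] v=[-1.5340]
Step 16: x=[5.2711] v=[-1.6096]
Step 17: x=[5.1871] v=[-1.6804]
Step 18: x=[5.0998] v=[-1.7461]
Step 19: x=[5.0095] v=[-1.8065]
Step 20: x=[4.9164] v=[-1.8615]
Step 21: x=[4.8209] v=[-1.9108]
Step 22: x=[4.7232] v=[-1.9544]
Step 23: x=[4.6236] v=[-1.9921]
Step 24: x=[4.5224] v=[-2.0237]
Step 25: x=[4.4199] v=[-2.0492]
Step 26: x=[4.3165] v=[-2.0685]
Step 27: x=[4.2124] v=[-2.0816]
Step 28: x=[4.1080] v=[-2.0884]
Step 29: x=[4.0036] v=[-2.0889]
Step 30: x=[3.8994] v=[-2.0831]
Step 31: x=[3.7959] v=[-2.0710]
Step 32: x=[3.6933] v=[-2.0526]
Step 33: x=[3.5919] v=[-2.0280]
Step 34: x=[3.4920] v=[-1.9973]
Step 35: x=[3.3940] v=[-1.9606]
Step 36: x=[3.2981] v=[-1.9179]
Step 37: x=[3.2046] v=[-1.8695]
Step 38: x=[3.1138] v=[-1.8154]
Step 39: x=[3.0260] v=[-1.7558]
Step 40: x=[2.9415] v=[-1.6909]
Step 41: x=[2.8605] v=[-1.6209]
Step 42: x=[2.7832] v=[-1.5460]
Step 43: x=[2.7099] v=[-1.4664]
Step 44: x=[2.6408] v=[-1.3824]
Step 45: x=[2.5761] v=[-1.2942]
Step 46: x=[2.5160] v=[-1.2021]
Step 47: x=[2.4607] v=[-1.1064]
Step 48: x=[2.4103] v=[-1.0074]
Step 49: x=[2.3650] v=[-0.9053]
Step 50: x=[2.3250] v=[-0.8005]
Step 51: x=[2.2903] v=[-0.6933]
v[0] did not become non-negative within 51 steps; using fallback time=2.5500

Answer: 2.5500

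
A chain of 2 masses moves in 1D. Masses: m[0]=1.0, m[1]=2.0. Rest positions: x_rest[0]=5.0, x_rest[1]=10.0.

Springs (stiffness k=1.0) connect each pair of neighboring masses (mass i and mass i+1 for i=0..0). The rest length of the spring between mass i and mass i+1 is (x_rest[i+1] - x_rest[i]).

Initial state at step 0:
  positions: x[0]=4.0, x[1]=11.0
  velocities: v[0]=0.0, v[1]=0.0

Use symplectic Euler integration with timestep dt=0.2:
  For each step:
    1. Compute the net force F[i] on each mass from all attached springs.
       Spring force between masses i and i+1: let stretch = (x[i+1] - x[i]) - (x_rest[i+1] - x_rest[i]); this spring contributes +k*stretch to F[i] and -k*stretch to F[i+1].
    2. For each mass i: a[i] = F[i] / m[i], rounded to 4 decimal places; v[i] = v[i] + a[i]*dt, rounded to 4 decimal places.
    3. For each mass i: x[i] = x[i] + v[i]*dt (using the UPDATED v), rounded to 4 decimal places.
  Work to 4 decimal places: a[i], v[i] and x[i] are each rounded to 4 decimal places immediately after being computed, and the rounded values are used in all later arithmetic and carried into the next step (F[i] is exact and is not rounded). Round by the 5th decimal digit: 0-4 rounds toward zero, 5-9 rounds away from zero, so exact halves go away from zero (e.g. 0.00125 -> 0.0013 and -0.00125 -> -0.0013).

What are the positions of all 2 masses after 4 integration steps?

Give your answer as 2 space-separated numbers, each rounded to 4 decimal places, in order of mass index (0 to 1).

Step 0: x=[4.0000 11.0000] v=[0.0000 0.0000]
Step 1: x=[4.0800 10.9600] v=[0.4000 -0.2000]
Step 2: x=[4.2352 10.8824] v=[0.7760 -0.3880]
Step 3: x=[4.4563 10.7719] v=[1.1054 -0.5527]
Step 4: x=[4.7300 10.6350] v=[1.3685 -0.6843]

Answer: 4.7300 10.6350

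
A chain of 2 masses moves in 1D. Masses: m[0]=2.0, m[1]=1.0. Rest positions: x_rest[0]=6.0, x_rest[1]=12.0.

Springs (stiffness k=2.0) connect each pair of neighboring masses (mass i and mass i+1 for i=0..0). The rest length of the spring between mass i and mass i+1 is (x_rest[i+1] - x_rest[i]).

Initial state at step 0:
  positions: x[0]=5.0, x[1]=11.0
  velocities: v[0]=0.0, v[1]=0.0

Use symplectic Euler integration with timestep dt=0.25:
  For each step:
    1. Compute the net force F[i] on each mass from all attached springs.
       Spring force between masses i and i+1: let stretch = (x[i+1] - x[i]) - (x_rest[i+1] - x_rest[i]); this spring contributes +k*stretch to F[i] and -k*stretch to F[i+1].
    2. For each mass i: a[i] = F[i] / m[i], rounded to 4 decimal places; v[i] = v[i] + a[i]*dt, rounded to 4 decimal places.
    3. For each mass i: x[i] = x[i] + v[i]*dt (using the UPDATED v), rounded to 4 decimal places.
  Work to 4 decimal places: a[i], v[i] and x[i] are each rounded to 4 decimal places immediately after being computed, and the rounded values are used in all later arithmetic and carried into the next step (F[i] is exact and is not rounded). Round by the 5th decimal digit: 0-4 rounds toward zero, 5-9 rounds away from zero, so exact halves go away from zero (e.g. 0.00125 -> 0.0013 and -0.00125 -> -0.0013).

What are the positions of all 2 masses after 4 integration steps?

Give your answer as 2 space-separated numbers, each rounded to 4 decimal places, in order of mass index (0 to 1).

Answer: 5.0000 11.0000

Derivation:
Step 0: x=[5.0000 11.0000] v=[0.0000 0.0000]
Step 1: x=[5.0000 11.0000] v=[0.0000 0.0000]
Step 2: x=[5.0000 11.0000] v=[0.0000 0.0000]
Step 3: x=[5.0000 11.0000] v=[0.0000 0.0000]
Step 4: x=[5.0000 11.0000] v=[0.0000 0.0000]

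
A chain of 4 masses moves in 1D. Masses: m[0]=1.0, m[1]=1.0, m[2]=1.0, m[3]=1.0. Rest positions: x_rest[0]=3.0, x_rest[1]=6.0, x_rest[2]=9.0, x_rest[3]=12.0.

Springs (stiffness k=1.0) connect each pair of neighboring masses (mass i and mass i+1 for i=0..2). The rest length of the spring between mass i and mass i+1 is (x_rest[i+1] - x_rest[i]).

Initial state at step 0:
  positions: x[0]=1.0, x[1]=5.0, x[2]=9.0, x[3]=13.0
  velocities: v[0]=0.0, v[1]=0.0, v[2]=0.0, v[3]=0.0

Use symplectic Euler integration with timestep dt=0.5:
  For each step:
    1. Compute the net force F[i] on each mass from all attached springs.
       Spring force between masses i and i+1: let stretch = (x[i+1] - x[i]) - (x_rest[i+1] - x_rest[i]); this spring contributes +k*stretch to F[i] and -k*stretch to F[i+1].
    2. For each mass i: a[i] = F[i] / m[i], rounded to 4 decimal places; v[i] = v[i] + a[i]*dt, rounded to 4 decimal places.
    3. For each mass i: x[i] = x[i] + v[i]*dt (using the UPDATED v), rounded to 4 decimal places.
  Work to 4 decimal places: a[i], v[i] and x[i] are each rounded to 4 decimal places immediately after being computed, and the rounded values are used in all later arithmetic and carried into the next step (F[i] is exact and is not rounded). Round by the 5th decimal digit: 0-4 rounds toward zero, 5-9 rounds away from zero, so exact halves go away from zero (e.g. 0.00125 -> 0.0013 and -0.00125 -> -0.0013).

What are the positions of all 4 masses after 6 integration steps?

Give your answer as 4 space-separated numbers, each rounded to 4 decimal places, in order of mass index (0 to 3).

Answer: 3.6437 6.1105 7.8897 10.3564

Derivation:
Step 0: x=[1.0000 5.0000 9.0000 13.0000] v=[0.0000 0.0000 0.0000 0.0000]
Step 1: x=[1.2500 5.0000 9.0000 12.7500] v=[0.5000 0.0000 0.0000 -0.5000]
Step 2: x=[1.6875 5.0625 8.9375 12.3125] v=[0.8750 0.1250 -0.1250 -0.8750]
Step 3: x=[2.2188 5.2500 8.7500 11.7813] v=[1.0625 0.3750 -0.3750 -1.0625]
Step 4: x=[2.7579 5.5547 8.4453 11.2422] v=[1.0781 0.6094 -0.6094 -1.0782]
Step 5: x=[3.2462 5.8829 8.1172 10.7539] v=[0.9765 0.6563 -0.6563 -0.9767]
Step 6: x=[3.6437 6.1105 7.8897 10.3564] v=[0.7949 0.4551 -0.4551 -0.7951]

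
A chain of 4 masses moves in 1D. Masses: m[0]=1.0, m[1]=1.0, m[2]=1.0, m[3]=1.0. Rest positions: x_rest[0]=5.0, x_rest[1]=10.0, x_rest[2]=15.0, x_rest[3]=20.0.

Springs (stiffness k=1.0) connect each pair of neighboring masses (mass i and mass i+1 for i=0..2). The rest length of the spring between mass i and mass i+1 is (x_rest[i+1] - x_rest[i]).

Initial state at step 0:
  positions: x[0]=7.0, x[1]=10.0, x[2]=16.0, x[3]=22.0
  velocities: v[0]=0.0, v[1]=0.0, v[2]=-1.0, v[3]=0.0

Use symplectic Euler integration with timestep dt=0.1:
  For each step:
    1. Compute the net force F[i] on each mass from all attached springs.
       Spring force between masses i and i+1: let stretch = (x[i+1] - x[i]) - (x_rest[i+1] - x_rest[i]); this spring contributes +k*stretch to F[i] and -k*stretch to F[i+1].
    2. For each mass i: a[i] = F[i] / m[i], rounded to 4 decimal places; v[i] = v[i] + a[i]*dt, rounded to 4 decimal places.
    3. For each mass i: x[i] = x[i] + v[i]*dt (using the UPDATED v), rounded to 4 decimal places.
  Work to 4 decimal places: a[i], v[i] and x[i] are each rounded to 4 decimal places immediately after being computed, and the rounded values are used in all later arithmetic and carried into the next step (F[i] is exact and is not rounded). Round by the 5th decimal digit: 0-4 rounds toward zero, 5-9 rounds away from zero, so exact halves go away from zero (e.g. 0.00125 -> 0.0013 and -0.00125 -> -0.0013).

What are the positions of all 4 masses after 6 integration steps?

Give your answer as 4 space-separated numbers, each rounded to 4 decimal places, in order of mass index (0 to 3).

Step 0: x=[7.0000 10.0000 16.0000 22.0000] v=[0.0000 0.0000 -1.0000 0.0000]
Step 1: x=[6.9800 10.0300 15.9000 21.9900] v=[-0.2000 0.3000 -1.0000 -0.1000]
Step 2: x=[6.9405 10.0882 15.8022 21.9691] v=[-0.3950 0.5820 -0.9780 -0.2090]
Step 3: x=[6.8825 10.1721 15.7089 21.9365] v=[-0.5802 0.8386 -0.9327 -0.3257]
Step 4: x=[6.8074 10.2784 15.6225 21.8917] v=[-0.7512 1.0633 -0.8636 -0.4485]
Step 5: x=[6.7170 10.4035 15.5454 21.8342] v=[-0.9041 1.2506 -0.7711 -0.5754]
Step 6: x=[6.6135 10.5431 15.4798 21.7638] v=[-1.0355 1.3961 -0.6564 -0.7043]

Answer: 6.6135 10.5431 15.4798 21.7638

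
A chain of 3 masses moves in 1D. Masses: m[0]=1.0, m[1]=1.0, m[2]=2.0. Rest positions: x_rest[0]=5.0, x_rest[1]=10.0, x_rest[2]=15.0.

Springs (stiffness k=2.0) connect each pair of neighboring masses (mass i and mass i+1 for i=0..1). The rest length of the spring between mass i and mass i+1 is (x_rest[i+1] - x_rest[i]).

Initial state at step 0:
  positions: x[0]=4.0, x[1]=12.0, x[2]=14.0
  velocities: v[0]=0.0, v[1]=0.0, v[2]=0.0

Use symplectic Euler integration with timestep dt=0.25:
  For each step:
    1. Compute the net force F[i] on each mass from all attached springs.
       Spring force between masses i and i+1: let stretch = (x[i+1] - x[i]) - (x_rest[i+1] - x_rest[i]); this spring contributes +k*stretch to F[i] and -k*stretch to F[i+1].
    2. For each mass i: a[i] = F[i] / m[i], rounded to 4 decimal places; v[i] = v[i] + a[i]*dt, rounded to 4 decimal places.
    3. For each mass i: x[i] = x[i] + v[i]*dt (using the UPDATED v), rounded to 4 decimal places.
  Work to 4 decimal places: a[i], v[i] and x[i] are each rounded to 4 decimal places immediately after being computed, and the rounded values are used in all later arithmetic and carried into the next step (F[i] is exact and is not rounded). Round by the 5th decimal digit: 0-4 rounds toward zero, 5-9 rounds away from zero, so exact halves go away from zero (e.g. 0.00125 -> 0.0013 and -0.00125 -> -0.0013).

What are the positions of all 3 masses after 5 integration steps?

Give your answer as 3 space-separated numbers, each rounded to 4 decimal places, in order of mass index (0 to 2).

Step 0: x=[4.0000 12.0000 14.0000] v=[0.0000 0.0000 0.0000]
Step 1: x=[4.3750 11.2500 14.1875] v=[1.5000 -3.0000 0.7500]
Step 2: x=[4.9844 10.0078 14.5039] v=[2.4375 -4.9688 1.2656]
Step 3: x=[5.5967 8.6997 14.8518] v=[2.4492 -5.2325 1.3916]
Step 4: x=[5.9719 7.7727 15.1277] v=[1.5007 -3.7080 1.1036]
Step 5: x=[5.9472 7.5400 15.2564] v=[-0.0989 -0.9309 0.5149]

Answer: 5.9472 7.5400 15.2564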